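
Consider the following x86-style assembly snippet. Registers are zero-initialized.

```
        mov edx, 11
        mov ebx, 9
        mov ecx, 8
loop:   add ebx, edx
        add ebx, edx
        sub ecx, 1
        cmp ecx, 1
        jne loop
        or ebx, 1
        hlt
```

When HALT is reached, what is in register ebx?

after mov edx, 11: edx=11
after mov ebx, 9: ebx=9
after mov ecx, 8: ecx=8
after add ebx, edx: ebx=9+11=20
after add ebx, edx: ebx=20+11=31
after sub ecx, 1: ecx=8-1=7
cmp ecx, 1  (cmp 7,1)
jne loop: taken
after add ebx, edx: ebx=31+11=42
after add ebx, edx: ebx=42+11=53
after sub ecx, 1: ecx=7-1=6
cmp ecx, 1  (cmp 6,1)
jne loop: taken
after add ebx, edx: ebx=53+11=64
after add ebx, edx: ebx=64+11=75
after sub ecx, 1: ecx=6-1=5
cmp ecx, 1  (cmp 5,1)
jne loop: taken
after add ebx, edx: ebx=75+11=86
after add ebx, edx: ebx=86+11=97
after sub ecx, 1: ecx=5-1=4
cmp ecx, 1  (cmp 4,1)
jne loop: taken
after add ebx, edx: ebx=97+11=108
after add ebx, edx: ebx=108+11=119
after sub ecx, 1: ecx=4-1=3
cmp ecx, 1  (cmp 3,1)
jne loop: taken
after add ebx, edx: ebx=119+11=130
after add ebx, edx: ebx=130+11=141
after sub ecx, 1: ecx=3-1=2
cmp ecx, 1  (cmp 2,1)
jne loop: taken
after add ebx, edx: ebx=141+11=152
after add ebx, edx: ebx=152+11=163
after sub ecx, 1: ecx=2-1=1
cmp ecx, 1  (cmp 1,1)
jne loop: not taken
after or ebx, 1: ebx=163|1=163
halt.

163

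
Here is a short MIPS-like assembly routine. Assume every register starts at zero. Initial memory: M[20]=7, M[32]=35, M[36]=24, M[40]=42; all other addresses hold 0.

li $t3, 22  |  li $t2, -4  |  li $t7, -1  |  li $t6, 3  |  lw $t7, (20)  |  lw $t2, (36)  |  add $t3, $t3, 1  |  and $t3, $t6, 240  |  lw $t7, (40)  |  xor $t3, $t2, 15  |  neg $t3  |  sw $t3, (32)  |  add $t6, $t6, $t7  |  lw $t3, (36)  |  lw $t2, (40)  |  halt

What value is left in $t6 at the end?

45

$t3=22
$t2=-4
$t7=-1
$t6=3
$t7=M[20]=7
$t2=M[36]=24
$t3=22+1=23
$t3=3&240=0
$t7=M[40]=42
$t3=24^15=23
$t3=-(23)=-23
sw $t3, (32) → M[32]=-23
$t6=3+42=45
$t3=M[36]=24
$t2=M[40]=42
halt.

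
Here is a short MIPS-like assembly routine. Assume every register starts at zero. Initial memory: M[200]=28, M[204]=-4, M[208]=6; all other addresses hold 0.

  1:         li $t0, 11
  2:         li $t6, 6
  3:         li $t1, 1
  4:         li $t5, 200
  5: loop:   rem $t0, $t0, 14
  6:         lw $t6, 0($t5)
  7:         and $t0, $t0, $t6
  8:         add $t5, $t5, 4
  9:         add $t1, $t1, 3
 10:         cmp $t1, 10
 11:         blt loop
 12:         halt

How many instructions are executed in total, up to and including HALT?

after li $t0, 11: $t0=11
after li $t6, 6: $t6=6
after li $t1, 1: $t1=1
after li $t5, 200: $t5=200
after rem $t0, $t0, 14: $t0=11%14=11
after lw $t6, 0($t5): $t6=M[200]=28
after and $t0, $t0, $t6: $t0=11&28=8
after add $t5, $t5, 4: $t5=200+4=204
after add $t1, $t1, 3: $t1=1+3=4
cmp $t1, 10  (cmp 4,10)
blt loop: taken
after rem $t0, $t0, 14: $t0=8%14=8
after lw $t6, 0($t5): $t6=M[204]=-4
after and $t0, $t0, $t6: $t0=8&(-4)=8
after add $t5, $t5, 4: $t5=204+4=208
after add $t1, $t1, 3: $t1=4+3=7
cmp $t1, 10  (cmp 7,10)
blt loop: taken
after rem $t0, $t0, 14: $t0=8%14=8
after lw $t6, 0($t5): $t6=M[208]=6
after and $t0, $t0, $t6: $t0=8&6=0
after add $t5, $t5, 4: $t5=208+4=212
after add $t1, $t1, 3: $t1=7+3=10
cmp $t1, 10  (cmp 10,10)
blt loop: not taken
halt.
Total executed instructions: 26.

26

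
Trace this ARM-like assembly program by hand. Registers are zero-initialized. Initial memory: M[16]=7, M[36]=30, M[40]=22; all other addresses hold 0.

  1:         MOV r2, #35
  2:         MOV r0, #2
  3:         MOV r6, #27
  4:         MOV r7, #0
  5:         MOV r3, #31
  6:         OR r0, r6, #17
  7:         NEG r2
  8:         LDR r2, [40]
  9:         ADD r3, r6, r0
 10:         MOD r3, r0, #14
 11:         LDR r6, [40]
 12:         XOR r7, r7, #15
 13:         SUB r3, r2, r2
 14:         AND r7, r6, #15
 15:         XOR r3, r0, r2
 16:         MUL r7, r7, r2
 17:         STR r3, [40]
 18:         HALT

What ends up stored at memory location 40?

13

after MOV r2, #35: r2=35
after MOV r0, #2: r0=2
after MOV r6, #27: r6=27
after MOV r7, #0: r7=0
after MOV r3, #31: r3=31
after OR r0, r6, #17: r0=27|17=27
after NEG r2: r2=-(35)=-35
after LDR r2, [40]: r2=M[40]=22
after ADD r3, r6, r0: r3=27+27=54
after MOD r3, r0, #14: r3=27%14=13
after LDR r6, [40]: r6=M[40]=22
after XOR r7, r7, #15: r7=0^15=15
after SUB r3, r2, r2: r3=22-22=0
after AND r7, r6, #15: r7=22&15=6
after XOR r3, r0, r2: r3=27^22=13
after MUL r7, r7, r2: r7=6*22=132
STR r3, [40] → M[40]=13
halt.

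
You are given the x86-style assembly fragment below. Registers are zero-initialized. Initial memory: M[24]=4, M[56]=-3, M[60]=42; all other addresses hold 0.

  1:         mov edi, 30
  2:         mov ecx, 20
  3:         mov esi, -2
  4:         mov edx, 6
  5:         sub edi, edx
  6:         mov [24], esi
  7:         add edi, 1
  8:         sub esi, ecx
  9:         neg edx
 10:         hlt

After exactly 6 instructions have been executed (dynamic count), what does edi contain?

24

edi=30
ecx=20
esi=-2
edx=6
edi=30-6=24
mov [24], esi → M[24]=-2
After step 6: edi = 24.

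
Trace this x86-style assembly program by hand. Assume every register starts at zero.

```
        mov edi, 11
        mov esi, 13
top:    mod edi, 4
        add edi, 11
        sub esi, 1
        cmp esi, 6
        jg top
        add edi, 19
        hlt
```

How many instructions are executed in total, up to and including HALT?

39

edi=11
esi=13
edi=11%4=3
edi=3+11=14
esi=13-1=12
cmp esi, 6  (cmp 12,6)
jg top: taken
edi=14%4=2
edi=2+11=13
esi=12-1=11
cmp esi, 6  (cmp 11,6)
jg top: taken
edi=13%4=1
edi=1+11=12
esi=11-1=10
cmp esi, 6  (cmp 10,6)
jg top: taken
edi=12%4=0
edi=0+11=11
esi=10-1=9
cmp esi, 6  (cmp 9,6)
jg top: taken
edi=11%4=3
edi=3+11=14
esi=9-1=8
cmp esi, 6  (cmp 8,6)
jg top: taken
edi=14%4=2
edi=2+11=13
esi=8-1=7
cmp esi, 6  (cmp 7,6)
jg top: taken
edi=13%4=1
edi=1+11=12
esi=7-1=6
cmp esi, 6  (cmp 6,6)
jg top: not taken
edi=12+19=31
halt.
Total executed instructions: 39.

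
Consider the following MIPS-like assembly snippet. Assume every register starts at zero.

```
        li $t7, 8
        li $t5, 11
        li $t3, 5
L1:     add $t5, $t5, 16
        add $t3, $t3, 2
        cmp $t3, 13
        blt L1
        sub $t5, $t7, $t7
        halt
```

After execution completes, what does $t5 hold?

0

after li $t7, 8: $t7=8
after li $t5, 11: $t5=11
after li $t3, 5: $t3=5
after add $t5, $t5, 16: $t5=11+16=27
after add $t3, $t3, 2: $t3=5+2=7
cmp $t3, 13  (cmp 7,13)
blt L1: taken
after add $t5, $t5, 16: $t5=27+16=43
after add $t3, $t3, 2: $t3=7+2=9
cmp $t3, 13  (cmp 9,13)
blt L1: taken
after add $t5, $t5, 16: $t5=43+16=59
after add $t3, $t3, 2: $t3=9+2=11
cmp $t3, 13  (cmp 11,13)
blt L1: taken
after add $t5, $t5, 16: $t5=59+16=75
after add $t3, $t3, 2: $t3=11+2=13
cmp $t3, 13  (cmp 13,13)
blt L1: not taken
after sub $t5, $t7, $t7: $t5=8-8=0
halt.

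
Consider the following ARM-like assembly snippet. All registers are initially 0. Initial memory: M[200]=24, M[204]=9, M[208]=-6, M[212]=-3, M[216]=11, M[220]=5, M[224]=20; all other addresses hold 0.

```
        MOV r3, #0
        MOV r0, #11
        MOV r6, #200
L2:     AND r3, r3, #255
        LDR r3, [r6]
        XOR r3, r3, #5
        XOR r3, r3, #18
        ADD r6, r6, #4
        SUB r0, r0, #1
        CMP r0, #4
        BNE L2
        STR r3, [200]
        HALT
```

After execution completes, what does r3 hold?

r3=0
r0=11
r6=200
r3=0&255=0
r3=M[200]=24
r3=24^5=29
r3=29^18=15
r6=200+4=204
r0=11-1=10
CMP r0, #4  (cmp 10,4)
BNE L2: taken
r3=15&255=15
r3=M[204]=9
r3=9^5=12
r3=12^18=30
r6=204+4=208
r0=10-1=9
CMP r0, #4  (cmp 9,4)
BNE L2: taken
r3=30&255=30
r3=M[208]=-6
r3=(-6)^5=-1
r3=(-1)^18=-19
r6=208+4=212
r0=9-1=8
CMP r0, #4  (cmp 8,4)
BNE L2: taken
r3=(-19)&255=237
r3=M[212]=-3
r3=(-3)^5=-8
r3=(-8)^18=-22
r6=212+4=216
r0=8-1=7
CMP r0, #4  (cmp 7,4)
BNE L2: taken
r3=(-22)&255=234
r3=M[216]=11
r3=11^5=14
r3=14^18=28
r6=216+4=220
r0=7-1=6
CMP r0, #4  (cmp 6,4)
BNE L2: taken
r3=28&255=28
r3=M[220]=5
r3=5^5=0
r3=0^18=18
r6=220+4=224
r0=6-1=5
CMP r0, #4  (cmp 5,4)
BNE L2: taken
r3=18&255=18
r3=M[224]=20
r3=20^5=17
r3=17^18=3
r6=224+4=228
r0=5-1=4
CMP r0, #4  (cmp 4,4)
BNE L2: not taken
STR r3, [200] → M[200]=3
halt.

3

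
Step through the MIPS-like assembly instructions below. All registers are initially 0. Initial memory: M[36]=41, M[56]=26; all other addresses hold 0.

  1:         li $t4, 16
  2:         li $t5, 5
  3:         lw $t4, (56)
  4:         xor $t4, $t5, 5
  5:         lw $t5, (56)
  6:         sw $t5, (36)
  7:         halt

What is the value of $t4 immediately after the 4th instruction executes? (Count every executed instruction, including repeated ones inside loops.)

after li $t4, 16: $t4=16
after li $t5, 5: $t5=5
after lw $t4, (56): $t4=M[56]=26
after xor $t4, $t5, 5: $t4=5^5=0
After step 4: $t4 = 0.

0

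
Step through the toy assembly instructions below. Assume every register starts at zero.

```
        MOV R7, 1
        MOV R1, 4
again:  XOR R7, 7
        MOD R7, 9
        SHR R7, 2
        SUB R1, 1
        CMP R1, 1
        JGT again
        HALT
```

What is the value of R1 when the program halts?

MOV R7, 1 → R7=1
MOV R1, 4 → R1=4
XOR R7, 7 → R7=1^7=6
MOD R7, 9 → R7=6%9=6
SHR R7, 2 → R7=6>>2=1
SUB R1, 1 → R1=4-1=3
CMP R1, 1  (cmp 3,1)
JGT again: taken
XOR R7, 7 → R7=1^7=6
MOD R7, 9 → R7=6%9=6
SHR R7, 2 → R7=6>>2=1
SUB R1, 1 → R1=3-1=2
CMP R1, 1  (cmp 2,1)
JGT again: taken
XOR R7, 7 → R7=1^7=6
MOD R7, 9 → R7=6%9=6
SHR R7, 2 → R7=6>>2=1
SUB R1, 1 → R1=2-1=1
CMP R1, 1  (cmp 1,1)
JGT again: not taken
halt.

1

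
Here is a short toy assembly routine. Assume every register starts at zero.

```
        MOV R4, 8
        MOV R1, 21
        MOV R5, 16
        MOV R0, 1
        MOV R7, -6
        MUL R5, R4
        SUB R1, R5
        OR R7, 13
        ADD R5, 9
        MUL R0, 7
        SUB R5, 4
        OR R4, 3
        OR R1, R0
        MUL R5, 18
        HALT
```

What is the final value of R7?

after MOV R4, 8: R4=8
after MOV R1, 21: R1=21
after MOV R5, 16: R5=16
after MOV R0, 1: R0=1
after MOV R7, -6: R7=-6
after MUL R5, R4: R5=16*8=128
after SUB R1, R5: R1=21-128=-107
after OR R7, 13: R7=(-6)|13=-1
after ADD R5, 9: R5=128+9=137
after MUL R0, 7: R0=1*7=7
after SUB R5, 4: R5=137-4=133
after OR R4, 3: R4=8|3=11
after OR R1, R0: R1=(-107)|7=-105
after MUL R5, 18: R5=133*18=2394
halt.

-1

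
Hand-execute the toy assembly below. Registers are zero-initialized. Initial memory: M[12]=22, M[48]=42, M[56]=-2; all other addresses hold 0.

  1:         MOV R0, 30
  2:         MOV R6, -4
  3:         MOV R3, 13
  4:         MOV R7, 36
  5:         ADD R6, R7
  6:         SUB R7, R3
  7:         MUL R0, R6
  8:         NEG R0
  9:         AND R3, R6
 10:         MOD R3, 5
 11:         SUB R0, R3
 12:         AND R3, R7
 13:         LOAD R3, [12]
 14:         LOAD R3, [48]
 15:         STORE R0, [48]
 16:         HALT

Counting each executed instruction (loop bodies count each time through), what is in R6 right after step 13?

after MOV R0, 30: R0=30
after MOV R6, -4: R6=-4
after MOV R3, 13: R3=13
after MOV R7, 36: R7=36
after ADD R6, R7: R6=(-4)+36=32
after SUB R7, R3: R7=36-13=23
after MUL R0, R6: R0=30*32=960
after NEG R0: R0=-(960)=-960
after AND R3, R6: R3=13&32=0
after MOD R3, 5: R3=0%5=0
after SUB R0, R3: R0=(-960)-0=-960
after AND R3, R7: R3=0&23=0
after LOAD R3, [12]: R3=M[12]=22
After step 13: R6 = 32.

32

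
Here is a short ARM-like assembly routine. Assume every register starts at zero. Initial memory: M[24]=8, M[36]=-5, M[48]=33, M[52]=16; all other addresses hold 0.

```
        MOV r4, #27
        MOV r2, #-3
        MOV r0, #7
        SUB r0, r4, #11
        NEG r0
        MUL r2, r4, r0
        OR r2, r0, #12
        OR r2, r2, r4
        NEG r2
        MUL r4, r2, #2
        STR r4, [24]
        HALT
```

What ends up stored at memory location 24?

2

after MOV r4, #27: r4=27
after MOV r2, #-3: r2=-3
after MOV r0, #7: r0=7
after SUB r0, r4, #11: r0=27-11=16
after NEG r0: r0=-(16)=-16
after MUL r2, r4, r0: r2=27*(-16)=-432
after OR r2, r0, #12: r2=(-16)|12=-4
after OR r2, r2, r4: r2=(-4)|27=-1
after NEG r2: r2=-(-1)=1
after MUL r4, r2, #2: r4=1*2=2
STR r4, [24] → M[24]=2
halt.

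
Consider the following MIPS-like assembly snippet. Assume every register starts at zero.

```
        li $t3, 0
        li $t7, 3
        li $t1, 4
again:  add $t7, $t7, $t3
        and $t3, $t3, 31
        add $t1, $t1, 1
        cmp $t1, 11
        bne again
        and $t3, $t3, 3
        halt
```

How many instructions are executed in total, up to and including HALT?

li $t3, 0 → $t3=0
li $t7, 3 → $t7=3
li $t1, 4 → $t1=4
add $t7, $t7, $t3 → $t7=3+0=3
and $t3, $t3, 31 → $t3=0&31=0
add $t1, $t1, 1 → $t1=4+1=5
cmp $t1, 11  (cmp 5,11)
bne again: taken
add $t7, $t7, $t3 → $t7=3+0=3
and $t3, $t3, 31 → $t3=0&31=0
add $t1, $t1, 1 → $t1=5+1=6
cmp $t1, 11  (cmp 6,11)
bne again: taken
add $t7, $t7, $t3 → $t7=3+0=3
and $t3, $t3, 31 → $t3=0&31=0
add $t1, $t1, 1 → $t1=6+1=7
cmp $t1, 11  (cmp 7,11)
bne again: taken
add $t7, $t7, $t3 → $t7=3+0=3
and $t3, $t3, 31 → $t3=0&31=0
add $t1, $t1, 1 → $t1=7+1=8
cmp $t1, 11  (cmp 8,11)
bne again: taken
add $t7, $t7, $t3 → $t7=3+0=3
and $t3, $t3, 31 → $t3=0&31=0
add $t1, $t1, 1 → $t1=8+1=9
cmp $t1, 11  (cmp 9,11)
bne again: taken
add $t7, $t7, $t3 → $t7=3+0=3
and $t3, $t3, 31 → $t3=0&31=0
add $t1, $t1, 1 → $t1=9+1=10
cmp $t1, 11  (cmp 10,11)
bne again: taken
add $t7, $t7, $t3 → $t7=3+0=3
and $t3, $t3, 31 → $t3=0&31=0
add $t1, $t1, 1 → $t1=10+1=11
cmp $t1, 11  (cmp 11,11)
bne again: not taken
and $t3, $t3, 3 → $t3=0&3=0
halt.
Total executed instructions: 40.

40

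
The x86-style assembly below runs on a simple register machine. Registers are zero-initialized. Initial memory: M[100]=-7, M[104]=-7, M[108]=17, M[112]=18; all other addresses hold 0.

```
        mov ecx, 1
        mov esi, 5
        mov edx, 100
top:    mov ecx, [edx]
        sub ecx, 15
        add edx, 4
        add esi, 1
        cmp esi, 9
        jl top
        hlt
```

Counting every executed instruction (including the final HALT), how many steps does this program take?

28

after mov ecx, 1: ecx=1
after mov esi, 5: esi=5
after mov edx, 100: edx=100
after mov ecx, [edx]: ecx=M[100]=-7
after sub ecx, 15: ecx=(-7)-15=-22
after add edx, 4: edx=100+4=104
after add esi, 1: esi=5+1=6
cmp esi, 9  (cmp 6,9)
jl top: taken
after mov ecx, [edx]: ecx=M[104]=-7
after sub ecx, 15: ecx=(-7)-15=-22
after add edx, 4: edx=104+4=108
after add esi, 1: esi=6+1=7
cmp esi, 9  (cmp 7,9)
jl top: taken
after mov ecx, [edx]: ecx=M[108]=17
after sub ecx, 15: ecx=17-15=2
after add edx, 4: edx=108+4=112
after add esi, 1: esi=7+1=8
cmp esi, 9  (cmp 8,9)
jl top: taken
after mov ecx, [edx]: ecx=M[112]=18
after sub ecx, 15: ecx=18-15=3
after add edx, 4: edx=112+4=116
after add esi, 1: esi=8+1=9
cmp esi, 9  (cmp 9,9)
jl top: not taken
halt.
Total executed instructions: 28.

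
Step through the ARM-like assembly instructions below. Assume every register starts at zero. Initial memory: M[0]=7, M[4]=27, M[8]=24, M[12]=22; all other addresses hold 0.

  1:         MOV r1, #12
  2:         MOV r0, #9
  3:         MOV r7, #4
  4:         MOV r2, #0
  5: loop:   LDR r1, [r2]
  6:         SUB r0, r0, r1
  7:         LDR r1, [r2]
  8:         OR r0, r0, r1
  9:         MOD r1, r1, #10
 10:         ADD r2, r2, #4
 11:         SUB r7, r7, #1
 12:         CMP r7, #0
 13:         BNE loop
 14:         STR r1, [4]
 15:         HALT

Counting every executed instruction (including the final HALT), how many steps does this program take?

42

r1=12
r0=9
r7=4
r2=0
r1=M[0]=7
r0=9-7=2
r1=M[0]=7
r0=2|7=7
r1=7%10=7
r2=0+4=4
r7=4-1=3
CMP r7, #0  (cmp 3,0)
BNE loop: taken
r1=M[4]=27
r0=7-27=-20
r1=M[4]=27
r0=(-20)|27=-1
r1=27%10=7
r2=4+4=8
r7=3-1=2
CMP r7, #0  (cmp 2,0)
BNE loop: taken
r1=M[8]=24
r0=(-1)-24=-25
r1=M[8]=24
r0=(-25)|24=-1
r1=24%10=4
r2=8+4=12
r7=2-1=1
CMP r7, #0  (cmp 1,0)
BNE loop: taken
r1=M[12]=22
r0=(-1)-22=-23
r1=M[12]=22
r0=(-23)|22=-1
r1=22%10=2
r2=12+4=16
r7=1-1=0
CMP r7, #0  (cmp 0,0)
BNE loop: not taken
STR r1, [4] → M[4]=2
halt.
Total executed instructions: 42.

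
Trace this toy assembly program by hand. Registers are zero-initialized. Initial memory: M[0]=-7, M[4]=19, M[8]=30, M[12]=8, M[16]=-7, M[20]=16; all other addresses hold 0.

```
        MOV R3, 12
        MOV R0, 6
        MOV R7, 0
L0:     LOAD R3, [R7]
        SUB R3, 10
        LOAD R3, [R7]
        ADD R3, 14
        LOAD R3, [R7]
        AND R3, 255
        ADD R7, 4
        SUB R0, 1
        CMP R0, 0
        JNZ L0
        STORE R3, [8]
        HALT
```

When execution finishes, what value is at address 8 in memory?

MOV R3, 12 → R3=12
MOV R0, 6 → R0=6
MOV R7, 0 → R7=0
LOAD R3, [R7] → R3=M[0]=-7
SUB R3, 10 → R3=(-7)-10=-17
LOAD R3, [R7] → R3=M[0]=-7
ADD R3, 14 → R3=(-7)+14=7
LOAD R3, [R7] → R3=M[0]=-7
AND R3, 255 → R3=(-7)&255=249
ADD R7, 4 → R7=0+4=4
SUB R0, 1 → R0=6-1=5
CMP R0, 0  (cmp 5,0)
JNZ L0: taken
LOAD R3, [R7] → R3=M[4]=19
SUB R3, 10 → R3=19-10=9
LOAD R3, [R7] → R3=M[4]=19
ADD R3, 14 → R3=19+14=33
LOAD R3, [R7] → R3=M[4]=19
AND R3, 255 → R3=19&255=19
ADD R7, 4 → R7=4+4=8
SUB R0, 1 → R0=5-1=4
CMP R0, 0  (cmp 4,0)
JNZ L0: taken
LOAD R3, [R7] → R3=M[8]=30
SUB R3, 10 → R3=30-10=20
LOAD R3, [R7] → R3=M[8]=30
ADD R3, 14 → R3=30+14=44
LOAD R3, [R7] → R3=M[8]=30
AND R3, 255 → R3=30&255=30
ADD R7, 4 → R7=8+4=12
SUB R0, 1 → R0=4-1=3
CMP R0, 0  (cmp 3,0)
JNZ L0: taken
LOAD R3, [R7] → R3=M[12]=8
SUB R3, 10 → R3=8-10=-2
LOAD R3, [R7] → R3=M[12]=8
ADD R3, 14 → R3=8+14=22
LOAD R3, [R7] → R3=M[12]=8
AND R3, 255 → R3=8&255=8
ADD R7, 4 → R7=12+4=16
SUB R0, 1 → R0=3-1=2
CMP R0, 0  (cmp 2,0)
JNZ L0: taken
LOAD R3, [R7] → R3=M[16]=-7
SUB R3, 10 → R3=(-7)-10=-17
LOAD R3, [R7] → R3=M[16]=-7
ADD R3, 14 → R3=(-7)+14=7
LOAD R3, [R7] → R3=M[16]=-7
AND R3, 255 → R3=(-7)&255=249
ADD R7, 4 → R7=16+4=20
SUB R0, 1 → R0=2-1=1
CMP R0, 0  (cmp 1,0)
JNZ L0: taken
LOAD R3, [R7] → R3=M[20]=16
SUB R3, 10 → R3=16-10=6
LOAD R3, [R7] → R3=M[20]=16
ADD R3, 14 → R3=16+14=30
LOAD R3, [R7] → R3=M[20]=16
AND R3, 255 → R3=16&255=16
ADD R7, 4 → R7=20+4=24
SUB R0, 1 → R0=1-1=0
CMP R0, 0  (cmp 0,0)
JNZ L0: not taken
STORE R3, [8] → M[8]=16
halt.

16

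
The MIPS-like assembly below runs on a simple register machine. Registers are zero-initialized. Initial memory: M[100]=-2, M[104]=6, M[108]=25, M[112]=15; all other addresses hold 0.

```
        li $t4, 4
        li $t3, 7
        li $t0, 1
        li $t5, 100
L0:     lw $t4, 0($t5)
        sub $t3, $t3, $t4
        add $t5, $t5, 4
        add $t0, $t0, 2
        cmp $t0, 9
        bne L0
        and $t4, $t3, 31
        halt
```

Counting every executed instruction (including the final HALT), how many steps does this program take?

30

after li $t4, 4: $t4=4
after li $t3, 7: $t3=7
after li $t0, 1: $t0=1
after li $t5, 100: $t5=100
after lw $t4, 0($t5): $t4=M[100]=-2
after sub $t3, $t3, $t4: $t3=7-(-2)=9
after add $t5, $t5, 4: $t5=100+4=104
after add $t0, $t0, 2: $t0=1+2=3
cmp $t0, 9  (cmp 3,9)
bne L0: taken
after lw $t4, 0($t5): $t4=M[104]=6
after sub $t3, $t3, $t4: $t3=9-6=3
after add $t5, $t5, 4: $t5=104+4=108
after add $t0, $t0, 2: $t0=3+2=5
cmp $t0, 9  (cmp 5,9)
bne L0: taken
after lw $t4, 0($t5): $t4=M[108]=25
after sub $t3, $t3, $t4: $t3=3-25=-22
after add $t5, $t5, 4: $t5=108+4=112
after add $t0, $t0, 2: $t0=5+2=7
cmp $t0, 9  (cmp 7,9)
bne L0: taken
after lw $t4, 0($t5): $t4=M[112]=15
after sub $t3, $t3, $t4: $t3=(-22)-15=-37
after add $t5, $t5, 4: $t5=112+4=116
after add $t0, $t0, 2: $t0=7+2=9
cmp $t0, 9  (cmp 9,9)
bne L0: not taken
after and $t4, $t3, 31: $t4=(-37)&31=27
halt.
Total executed instructions: 30.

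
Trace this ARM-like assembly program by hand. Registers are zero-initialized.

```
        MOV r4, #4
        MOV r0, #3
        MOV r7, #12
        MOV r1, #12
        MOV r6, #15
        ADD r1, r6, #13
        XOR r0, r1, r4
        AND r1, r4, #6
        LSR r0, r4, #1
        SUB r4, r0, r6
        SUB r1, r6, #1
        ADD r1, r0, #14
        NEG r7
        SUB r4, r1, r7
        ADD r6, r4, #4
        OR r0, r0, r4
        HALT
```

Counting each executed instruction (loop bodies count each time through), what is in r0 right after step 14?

2

MOV r4, #4 → r4=4
MOV r0, #3 → r0=3
MOV r7, #12 → r7=12
MOV r1, #12 → r1=12
MOV r6, #15 → r6=15
ADD r1, r6, #13 → r1=15+13=28
XOR r0, r1, r4 → r0=28^4=24
AND r1, r4, #6 → r1=4&6=4
LSR r0, r4, #1 → r0=4>>1=2
SUB r4, r0, r6 → r4=2-15=-13
SUB r1, r6, #1 → r1=15-1=14
ADD r1, r0, #14 → r1=2+14=16
NEG r7 → r7=-(12)=-12
SUB r4, r1, r7 → r4=16-(-12)=28
After step 14: r0 = 2.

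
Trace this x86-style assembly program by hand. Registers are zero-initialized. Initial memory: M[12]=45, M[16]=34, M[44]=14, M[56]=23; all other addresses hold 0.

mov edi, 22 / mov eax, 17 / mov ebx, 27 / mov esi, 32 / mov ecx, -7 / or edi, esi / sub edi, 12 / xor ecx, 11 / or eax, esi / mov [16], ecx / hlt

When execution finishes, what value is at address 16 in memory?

-14

after mov edi, 22: edi=22
after mov eax, 17: eax=17
after mov ebx, 27: ebx=27
after mov esi, 32: esi=32
after mov ecx, -7: ecx=-7
after or edi, esi: edi=22|32=54
after sub edi, 12: edi=54-12=42
after xor ecx, 11: ecx=(-7)^11=-14
after or eax, esi: eax=17|32=49
mov [16], ecx → M[16]=-14
halt.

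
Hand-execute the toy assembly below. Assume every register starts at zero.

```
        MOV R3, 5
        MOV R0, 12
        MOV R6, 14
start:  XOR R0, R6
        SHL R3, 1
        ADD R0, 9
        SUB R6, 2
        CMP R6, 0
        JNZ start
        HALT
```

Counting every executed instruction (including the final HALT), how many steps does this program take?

46

after MOV R3, 5: R3=5
after MOV R0, 12: R0=12
after MOV R6, 14: R6=14
after XOR R0, R6: R0=12^14=2
after SHL R3, 1: R3=5<<1=10
after ADD R0, 9: R0=2+9=11
after SUB R6, 2: R6=14-2=12
CMP R6, 0  (cmp 12,0)
JNZ start: taken
after XOR R0, R6: R0=11^12=7
after SHL R3, 1: R3=10<<1=20
after ADD R0, 9: R0=7+9=16
after SUB R6, 2: R6=12-2=10
CMP R6, 0  (cmp 10,0)
JNZ start: taken
after XOR R0, R6: R0=16^10=26
after SHL R3, 1: R3=20<<1=40
after ADD R0, 9: R0=26+9=35
after SUB R6, 2: R6=10-2=8
CMP R6, 0  (cmp 8,0)
JNZ start: taken
after XOR R0, R6: R0=35^8=43
after SHL R3, 1: R3=40<<1=80
after ADD R0, 9: R0=43+9=52
after SUB R6, 2: R6=8-2=6
CMP R6, 0  (cmp 6,0)
JNZ start: taken
after XOR R0, R6: R0=52^6=50
after SHL R3, 1: R3=80<<1=160
after ADD R0, 9: R0=50+9=59
after SUB R6, 2: R6=6-2=4
CMP R6, 0  (cmp 4,0)
JNZ start: taken
after XOR R0, R6: R0=59^4=63
after SHL R3, 1: R3=160<<1=320
after ADD R0, 9: R0=63+9=72
after SUB R6, 2: R6=4-2=2
CMP R6, 0  (cmp 2,0)
JNZ start: taken
after XOR R0, R6: R0=72^2=74
after SHL R3, 1: R3=320<<1=640
after ADD R0, 9: R0=74+9=83
after SUB R6, 2: R6=2-2=0
CMP R6, 0  (cmp 0,0)
JNZ start: not taken
halt.
Total executed instructions: 46.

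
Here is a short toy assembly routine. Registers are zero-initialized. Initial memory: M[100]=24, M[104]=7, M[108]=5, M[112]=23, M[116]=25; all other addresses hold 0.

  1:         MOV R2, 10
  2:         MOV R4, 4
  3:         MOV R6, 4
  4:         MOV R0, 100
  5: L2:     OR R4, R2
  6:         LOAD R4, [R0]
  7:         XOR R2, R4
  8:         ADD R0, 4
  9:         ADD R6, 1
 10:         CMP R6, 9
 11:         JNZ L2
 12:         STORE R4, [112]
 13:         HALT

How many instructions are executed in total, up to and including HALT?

MOV R2, 10 → R2=10
MOV R4, 4 → R4=4
MOV R6, 4 → R6=4
MOV R0, 100 → R0=100
OR R4, R2 → R4=4|10=14
LOAD R4, [R0] → R4=M[100]=24
XOR R2, R4 → R2=10^24=18
ADD R0, 4 → R0=100+4=104
ADD R6, 1 → R6=4+1=5
CMP R6, 9  (cmp 5,9)
JNZ L2: taken
OR R4, R2 → R4=24|18=26
LOAD R4, [R0] → R4=M[104]=7
XOR R2, R4 → R2=18^7=21
ADD R0, 4 → R0=104+4=108
ADD R6, 1 → R6=5+1=6
CMP R6, 9  (cmp 6,9)
JNZ L2: taken
OR R4, R2 → R4=7|21=23
LOAD R4, [R0] → R4=M[108]=5
XOR R2, R4 → R2=21^5=16
ADD R0, 4 → R0=108+4=112
ADD R6, 1 → R6=6+1=7
CMP R6, 9  (cmp 7,9)
JNZ L2: taken
OR R4, R2 → R4=5|16=21
LOAD R4, [R0] → R4=M[112]=23
XOR R2, R4 → R2=16^23=7
ADD R0, 4 → R0=112+4=116
ADD R6, 1 → R6=7+1=8
CMP R6, 9  (cmp 8,9)
JNZ L2: taken
OR R4, R2 → R4=23|7=23
LOAD R4, [R0] → R4=M[116]=25
XOR R2, R4 → R2=7^25=30
ADD R0, 4 → R0=116+4=120
ADD R6, 1 → R6=8+1=9
CMP R6, 9  (cmp 9,9)
JNZ L2: not taken
STORE R4, [112] → M[112]=25
halt.
Total executed instructions: 41.

41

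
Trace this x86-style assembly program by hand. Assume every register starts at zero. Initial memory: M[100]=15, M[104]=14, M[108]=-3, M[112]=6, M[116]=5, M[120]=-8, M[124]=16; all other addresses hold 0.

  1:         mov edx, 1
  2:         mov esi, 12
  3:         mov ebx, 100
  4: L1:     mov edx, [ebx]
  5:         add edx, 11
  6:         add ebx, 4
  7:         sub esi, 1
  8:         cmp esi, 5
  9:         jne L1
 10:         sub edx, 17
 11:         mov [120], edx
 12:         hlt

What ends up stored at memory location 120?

10

mov edx, 1 → edx=1
mov esi, 12 → esi=12
mov ebx, 100 → ebx=100
mov edx, [ebx] → edx=M[100]=15
add edx, 11 → edx=15+11=26
add ebx, 4 → ebx=100+4=104
sub esi, 1 → esi=12-1=11
cmp esi, 5  (cmp 11,5)
jne L1: taken
mov edx, [ebx] → edx=M[104]=14
add edx, 11 → edx=14+11=25
add ebx, 4 → ebx=104+4=108
sub esi, 1 → esi=11-1=10
cmp esi, 5  (cmp 10,5)
jne L1: taken
mov edx, [ebx] → edx=M[108]=-3
add edx, 11 → edx=(-3)+11=8
add ebx, 4 → ebx=108+4=112
sub esi, 1 → esi=10-1=9
cmp esi, 5  (cmp 9,5)
jne L1: taken
mov edx, [ebx] → edx=M[112]=6
add edx, 11 → edx=6+11=17
add ebx, 4 → ebx=112+4=116
sub esi, 1 → esi=9-1=8
cmp esi, 5  (cmp 8,5)
jne L1: taken
mov edx, [ebx] → edx=M[116]=5
add edx, 11 → edx=5+11=16
add ebx, 4 → ebx=116+4=120
sub esi, 1 → esi=8-1=7
cmp esi, 5  (cmp 7,5)
jne L1: taken
mov edx, [ebx] → edx=M[120]=-8
add edx, 11 → edx=(-8)+11=3
add ebx, 4 → ebx=120+4=124
sub esi, 1 → esi=7-1=6
cmp esi, 5  (cmp 6,5)
jne L1: taken
mov edx, [ebx] → edx=M[124]=16
add edx, 11 → edx=16+11=27
add ebx, 4 → ebx=124+4=128
sub esi, 1 → esi=6-1=5
cmp esi, 5  (cmp 5,5)
jne L1: not taken
sub edx, 17 → edx=27-17=10
mov [120], edx → M[120]=10
halt.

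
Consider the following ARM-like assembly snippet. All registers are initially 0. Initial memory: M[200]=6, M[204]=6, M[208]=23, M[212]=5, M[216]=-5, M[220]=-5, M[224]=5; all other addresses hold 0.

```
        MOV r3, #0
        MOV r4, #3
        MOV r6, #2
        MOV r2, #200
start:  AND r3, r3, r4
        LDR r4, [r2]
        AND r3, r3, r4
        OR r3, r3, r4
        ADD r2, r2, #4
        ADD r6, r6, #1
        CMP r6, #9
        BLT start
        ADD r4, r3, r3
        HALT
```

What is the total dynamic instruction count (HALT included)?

62

MOV r3, #0 → r3=0
MOV r4, #3 → r4=3
MOV r6, #2 → r6=2
MOV r2, #200 → r2=200
AND r3, r3, r4 → r3=0&3=0
LDR r4, [r2] → r4=M[200]=6
AND r3, r3, r4 → r3=0&6=0
OR r3, r3, r4 → r3=0|6=6
ADD r2, r2, #4 → r2=200+4=204
ADD r6, r6, #1 → r6=2+1=3
CMP r6, #9  (cmp 3,9)
BLT start: taken
AND r3, r3, r4 → r3=6&6=6
LDR r4, [r2] → r4=M[204]=6
AND r3, r3, r4 → r3=6&6=6
OR r3, r3, r4 → r3=6|6=6
ADD r2, r2, #4 → r2=204+4=208
ADD r6, r6, #1 → r6=3+1=4
CMP r6, #9  (cmp 4,9)
BLT start: taken
AND r3, r3, r4 → r3=6&6=6
LDR r4, [r2] → r4=M[208]=23
AND r3, r3, r4 → r3=6&23=6
OR r3, r3, r4 → r3=6|23=23
ADD r2, r2, #4 → r2=208+4=212
ADD r6, r6, #1 → r6=4+1=5
CMP r6, #9  (cmp 5,9)
BLT start: taken
AND r3, r3, r4 → r3=23&23=23
LDR r4, [r2] → r4=M[212]=5
AND r3, r3, r4 → r3=23&5=5
OR r3, r3, r4 → r3=5|5=5
ADD r2, r2, #4 → r2=212+4=216
ADD r6, r6, #1 → r6=5+1=6
CMP r6, #9  (cmp 6,9)
BLT start: taken
AND r3, r3, r4 → r3=5&5=5
LDR r4, [r2] → r4=M[216]=-5
AND r3, r3, r4 → r3=5&(-5)=1
OR r3, r3, r4 → r3=1|(-5)=-5
ADD r2, r2, #4 → r2=216+4=220
ADD r6, r6, #1 → r6=6+1=7
CMP r6, #9  (cmp 7,9)
BLT start: taken
AND r3, r3, r4 → r3=(-5)&(-5)=-5
LDR r4, [r2] → r4=M[220]=-5
AND r3, r3, r4 → r3=(-5)&(-5)=-5
OR r3, r3, r4 → r3=(-5)|(-5)=-5
ADD r2, r2, #4 → r2=220+4=224
ADD r6, r6, #1 → r6=7+1=8
CMP r6, #9  (cmp 8,9)
BLT start: taken
AND r3, r3, r4 → r3=(-5)&(-5)=-5
LDR r4, [r2] → r4=M[224]=5
AND r3, r3, r4 → r3=(-5)&5=1
OR r3, r3, r4 → r3=1|5=5
ADD r2, r2, #4 → r2=224+4=228
ADD r6, r6, #1 → r6=8+1=9
CMP r6, #9  (cmp 9,9)
BLT start: not taken
ADD r4, r3, r3 → r4=5+5=10
halt.
Total executed instructions: 62.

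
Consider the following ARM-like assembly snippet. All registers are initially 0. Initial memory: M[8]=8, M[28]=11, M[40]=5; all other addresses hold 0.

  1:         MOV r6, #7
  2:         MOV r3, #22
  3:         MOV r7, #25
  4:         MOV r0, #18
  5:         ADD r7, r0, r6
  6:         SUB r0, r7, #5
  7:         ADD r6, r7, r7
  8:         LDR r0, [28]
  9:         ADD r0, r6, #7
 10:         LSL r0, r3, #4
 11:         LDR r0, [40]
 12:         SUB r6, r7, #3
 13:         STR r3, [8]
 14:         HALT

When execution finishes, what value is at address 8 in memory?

r6=7
r3=22
r7=25
r0=18
r7=18+7=25
r0=25-5=20
r6=25+25=50
r0=M[28]=11
r0=50+7=57
r0=22<<4=352
r0=M[40]=5
r6=25-3=22
STR r3, [8] → M[8]=22
halt.

22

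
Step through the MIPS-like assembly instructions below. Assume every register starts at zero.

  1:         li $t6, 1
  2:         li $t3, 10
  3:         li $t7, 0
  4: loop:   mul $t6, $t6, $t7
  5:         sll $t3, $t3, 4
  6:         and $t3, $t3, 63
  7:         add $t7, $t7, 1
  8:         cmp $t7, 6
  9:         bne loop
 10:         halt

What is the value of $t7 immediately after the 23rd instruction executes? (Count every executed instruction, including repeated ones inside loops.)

li $t6, 1 → $t6=1
li $t3, 10 → $t3=10
li $t7, 0 → $t7=0
mul $t6, $t6, $t7 → $t6=1*0=0
sll $t3, $t3, 4 → $t3=10<<4=160
and $t3, $t3, 63 → $t3=160&63=32
add $t7, $t7, 1 → $t7=0+1=1
cmp $t7, 6  (cmp 1,6)
bne loop: taken
mul $t6, $t6, $t7 → $t6=0*1=0
sll $t3, $t3, 4 → $t3=32<<4=512
and $t3, $t3, 63 → $t3=512&63=0
add $t7, $t7, 1 → $t7=1+1=2
cmp $t7, 6  (cmp 2,6)
bne loop: taken
mul $t6, $t6, $t7 → $t6=0*2=0
sll $t3, $t3, 4 → $t3=0<<4=0
and $t3, $t3, 63 → $t3=0&63=0
add $t7, $t7, 1 → $t7=2+1=3
cmp $t7, 6  (cmp 3,6)
bne loop: taken
mul $t6, $t6, $t7 → $t6=0*3=0
sll $t3, $t3, 4 → $t3=0<<4=0
After step 23: $t7 = 3.

3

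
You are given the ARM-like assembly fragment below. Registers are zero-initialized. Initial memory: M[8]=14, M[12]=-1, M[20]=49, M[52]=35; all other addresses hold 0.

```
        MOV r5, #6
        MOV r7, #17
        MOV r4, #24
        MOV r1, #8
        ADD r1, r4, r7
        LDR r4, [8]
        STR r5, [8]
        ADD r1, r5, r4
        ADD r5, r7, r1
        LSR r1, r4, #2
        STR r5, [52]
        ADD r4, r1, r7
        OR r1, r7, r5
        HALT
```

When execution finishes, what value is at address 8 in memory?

MOV r5, #6 → r5=6
MOV r7, #17 → r7=17
MOV r4, #24 → r4=24
MOV r1, #8 → r1=8
ADD r1, r4, r7 → r1=24+17=41
LDR r4, [8] → r4=M[8]=14
STR r5, [8] → M[8]=6
ADD r1, r5, r4 → r1=6+14=20
ADD r5, r7, r1 → r5=17+20=37
LSR r1, r4, #2 → r1=14>>2=3
STR r5, [52] → M[52]=37
ADD r4, r1, r7 → r4=3+17=20
OR r1, r7, r5 → r1=17|37=53
halt.

6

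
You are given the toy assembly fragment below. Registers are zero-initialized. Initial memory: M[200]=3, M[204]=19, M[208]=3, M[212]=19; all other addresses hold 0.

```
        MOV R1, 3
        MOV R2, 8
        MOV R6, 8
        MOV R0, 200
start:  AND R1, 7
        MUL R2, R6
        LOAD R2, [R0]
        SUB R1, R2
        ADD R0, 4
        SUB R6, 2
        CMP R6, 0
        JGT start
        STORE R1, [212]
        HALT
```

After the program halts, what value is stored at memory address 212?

MOV R1, 3 → R1=3
MOV R2, 8 → R2=8
MOV R6, 8 → R6=8
MOV R0, 200 → R0=200
AND R1, 7 → R1=3&7=3
MUL R2, R6 → R2=8*8=64
LOAD R2, [R0] → R2=M[200]=3
SUB R1, R2 → R1=3-3=0
ADD R0, 4 → R0=200+4=204
SUB R6, 2 → R6=8-2=6
CMP R6, 0  (cmp 6,0)
JGT start: taken
AND R1, 7 → R1=0&7=0
MUL R2, R6 → R2=3*6=18
LOAD R2, [R0] → R2=M[204]=19
SUB R1, R2 → R1=0-19=-19
ADD R0, 4 → R0=204+4=208
SUB R6, 2 → R6=6-2=4
CMP R6, 0  (cmp 4,0)
JGT start: taken
AND R1, 7 → R1=(-19)&7=5
MUL R2, R6 → R2=19*4=76
LOAD R2, [R0] → R2=M[208]=3
SUB R1, R2 → R1=5-3=2
ADD R0, 4 → R0=208+4=212
SUB R6, 2 → R6=4-2=2
CMP R6, 0  (cmp 2,0)
JGT start: taken
AND R1, 7 → R1=2&7=2
MUL R2, R6 → R2=3*2=6
LOAD R2, [R0] → R2=M[212]=19
SUB R1, R2 → R1=2-19=-17
ADD R0, 4 → R0=212+4=216
SUB R6, 2 → R6=2-2=0
CMP R6, 0  (cmp 0,0)
JGT start: not taken
STORE R1, [212] → M[212]=-17
halt.

-17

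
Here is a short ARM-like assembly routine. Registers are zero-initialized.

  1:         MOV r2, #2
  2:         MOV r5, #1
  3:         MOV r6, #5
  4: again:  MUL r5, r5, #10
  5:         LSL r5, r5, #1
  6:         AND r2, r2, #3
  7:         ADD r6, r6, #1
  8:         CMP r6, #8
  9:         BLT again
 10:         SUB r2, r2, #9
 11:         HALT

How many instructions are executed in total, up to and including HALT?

23

MOV r2, #2 → r2=2
MOV r5, #1 → r5=1
MOV r6, #5 → r6=5
MUL r5, r5, #10 → r5=1*10=10
LSL r5, r5, #1 → r5=10<<1=20
AND r2, r2, #3 → r2=2&3=2
ADD r6, r6, #1 → r6=5+1=6
CMP r6, #8  (cmp 6,8)
BLT again: taken
MUL r5, r5, #10 → r5=20*10=200
LSL r5, r5, #1 → r5=200<<1=400
AND r2, r2, #3 → r2=2&3=2
ADD r6, r6, #1 → r6=6+1=7
CMP r6, #8  (cmp 7,8)
BLT again: taken
MUL r5, r5, #10 → r5=400*10=4000
LSL r5, r5, #1 → r5=4000<<1=8000
AND r2, r2, #3 → r2=2&3=2
ADD r6, r6, #1 → r6=7+1=8
CMP r6, #8  (cmp 8,8)
BLT again: not taken
SUB r2, r2, #9 → r2=2-9=-7
halt.
Total executed instructions: 23.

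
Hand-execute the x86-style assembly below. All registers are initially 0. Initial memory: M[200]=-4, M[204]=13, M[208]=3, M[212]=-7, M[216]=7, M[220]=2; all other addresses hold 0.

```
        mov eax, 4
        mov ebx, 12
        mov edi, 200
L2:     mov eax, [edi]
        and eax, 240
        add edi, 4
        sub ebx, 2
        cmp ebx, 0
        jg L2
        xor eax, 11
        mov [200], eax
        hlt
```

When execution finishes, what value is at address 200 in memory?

11

after mov eax, 4: eax=4
after mov ebx, 12: ebx=12
after mov edi, 200: edi=200
after mov eax, [edi]: eax=M[200]=-4
after and eax, 240: eax=(-4)&240=240
after add edi, 4: edi=200+4=204
after sub ebx, 2: ebx=12-2=10
cmp ebx, 0  (cmp 10,0)
jg L2: taken
after mov eax, [edi]: eax=M[204]=13
after and eax, 240: eax=13&240=0
after add edi, 4: edi=204+4=208
after sub ebx, 2: ebx=10-2=8
cmp ebx, 0  (cmp 8,0)
jg L2: taken
after mov eax, [edi]: eax=M[208]=3
after and eax, 240: eax=3&240=0
after add edi, 4: edi=208+4=212
after sub ebx, 2: ebx=8-2=6
cmp ebx, 0  (cmp 6,0)
jg L2: taken
after mov eax, [edi]: eax=M[212]=-7
after and eax, 240: eax=(-7)&240=240
after add edi, 4: edi=212+4=216
after sub ebx, 2: ebx=6-2=4
cmp ebx, 0  (cmp 4,0)
jg L2: taken
after mov eax, [edi]: eax=M[216]=7
after and eax, 240: eax=7&240=0
after add edi, 4: edi=216+4=220
after sub ebx, 2: ebx=4-2=2
cmp ebx, 0  (cmp 2,0)
jg L2: taken
after mov eax, [edi]: eax=M[220]=2
after and eax, 240: eax=2&240=0
after add edi, 4: edi=220+4=224
after sub ebx, 2: ebx=2-2=0
cmp ebx, 0  (cmp 0,0)
jg L2: not taken
after xor eax, 11: eax=0^11=11
mov [200], eax → M[200]=11
halt.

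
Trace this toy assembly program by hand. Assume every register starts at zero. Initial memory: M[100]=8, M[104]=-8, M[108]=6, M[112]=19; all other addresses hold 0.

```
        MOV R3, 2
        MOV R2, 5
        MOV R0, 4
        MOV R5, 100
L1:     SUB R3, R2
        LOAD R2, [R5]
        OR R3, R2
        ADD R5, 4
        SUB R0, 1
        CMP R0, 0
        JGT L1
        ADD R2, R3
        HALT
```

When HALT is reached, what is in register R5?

116

MOV R3, 2 → R3=2
MOV R2, 5 → R2=5
MOV R0, 4 → R0=4
MOV R5, 100 → R5=100
SUB R3, R2 → R3=2-5=-3
LOAD R2, [R5] → R2=M[100]=8
OR R3, R2 → R3=(-3)|8=-3
ADD R5, 4 → R5=100+4=104
SUB R0, 1 → R0=4-1=3
CMP R0, 0  (cmp 3,0)
JGT L1: taken
SUB R3, R2 → R3=(-3)-8=-11
LOAD R2, [R5] → R2=M[104]=-8
OR R3, R2 → R3=(-11)|(-8)=-3
ADD R5, 4 → R5=104+4=108
SUB R0, 1 → R0=3-1=2
CMP R0, 0  (cmp 2,0)
JGT L1: taken
SUB R3, R2 → R3=(-3)-(-8)=5
LOAD R2, [R5] → R2=M[108]=6
OR R3, R2 → R3=5|6=7
ADD R5, 4 → R5=108+4=112
SUB R0, 1 → R0=2-1=1
CMP R0, 0  (cmp 1,0)
JGT L1: taken
SUB R3, R2 → R3=7-6=1
LOAD R2, [R5] → R2=M[112]=19
OR R3, R2 → R3=1|19=19
ADD R5, 4 → R5=112+4=116
SUB R0, 1 → R0=1-1=0
CMP R0, 0  (cmp 0,0)
JGT L1: not taken
ADD R2, R3 → R2=19+19=38
halt.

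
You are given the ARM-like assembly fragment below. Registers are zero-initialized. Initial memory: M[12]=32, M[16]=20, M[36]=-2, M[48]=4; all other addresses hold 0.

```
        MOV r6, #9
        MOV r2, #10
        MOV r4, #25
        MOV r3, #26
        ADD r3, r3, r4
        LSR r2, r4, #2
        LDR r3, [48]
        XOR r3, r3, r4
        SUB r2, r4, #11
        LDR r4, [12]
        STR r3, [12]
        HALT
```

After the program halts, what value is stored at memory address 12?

29

MOV r6, #9 → r6=9
MOV r2, #10 → r2=10
MOV r4, #25 → r4=25
MOV r3, #26 → r3=26
ADD r3, r3, r4 → r3=26+25=51
LSR r2, r4, #2 → r2=25>>2=6
LDR r3, [48] → r3=M[48]=4
XOR r3, r3, r4 → r3=4^25=29
SUB r2, r4, #11 → r2=25-11=14
LDR r4, [12] → r4=M[12]=32
STR r3, [12] → M[12]=29
halt.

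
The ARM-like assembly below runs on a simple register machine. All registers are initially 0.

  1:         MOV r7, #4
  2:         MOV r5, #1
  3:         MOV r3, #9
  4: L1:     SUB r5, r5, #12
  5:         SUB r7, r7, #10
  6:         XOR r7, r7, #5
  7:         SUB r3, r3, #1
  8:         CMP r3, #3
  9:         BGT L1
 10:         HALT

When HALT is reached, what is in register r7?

-56

r7=4
r5=1
r3=9
r5=1-12=-11
r7=4-10=-6
r7=(-6)^5=-1
r3=9-1=8
CMP r3, #3  (cmp 8,3)
BGT L1: taken
r5=(-11)-12=-23
r7=(-1)-10=-11
r7=(-11)^5=-16
r3=8-1=7
CMP r3, #3  (cmp 7,3)
BGT L1: taken
r5=(-23)-12=-35
r7=(-16)-10=-26
r7=(-26)^5=-29
r3=7-1=6
CMP r3, #3  (cmp 6,3)
BGT L1: taken
r5=(-35)-12=-47
r7=(-29)-10=-39
r7=(-39)^5=-36
r3=6-1=5
CMP r3, #3  (cmp 5,3)
BGT L1: taken
r5=(-47)-12=-59
r7=(-36)-10=-46
r7=(-46)^5=-41
r3=5-1=4
CMP r3, #3  (cmp 4,3)
BGT L1: taken
r5=(-59)-12=-71
r7=(-41)-10=-51
r7=(-51)^5=-56
r3=4-1=3
CMP r3, #3  (cmp 3,3)
BGT L1: not taken
halt.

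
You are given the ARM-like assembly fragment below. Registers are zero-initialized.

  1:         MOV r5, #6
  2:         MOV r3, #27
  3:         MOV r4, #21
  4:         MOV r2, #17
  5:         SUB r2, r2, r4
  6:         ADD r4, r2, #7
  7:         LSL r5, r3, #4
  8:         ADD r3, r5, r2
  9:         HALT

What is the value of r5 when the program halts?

after MOV r5, #6: r5=6
after MOV r3, #27: r3=27
after MOV r4, #21: r4=21
after MOV r2, #17: r2=17
after SUB r2, r2, r4: r2=17-21=-4
after ADD r4, r2, #7: r4=(-4)+7=3
after LSL r5, r3, #4: r5=27<<4=432
after ADD r3, r5, r2: r3=432+(-4)=428
halt.

432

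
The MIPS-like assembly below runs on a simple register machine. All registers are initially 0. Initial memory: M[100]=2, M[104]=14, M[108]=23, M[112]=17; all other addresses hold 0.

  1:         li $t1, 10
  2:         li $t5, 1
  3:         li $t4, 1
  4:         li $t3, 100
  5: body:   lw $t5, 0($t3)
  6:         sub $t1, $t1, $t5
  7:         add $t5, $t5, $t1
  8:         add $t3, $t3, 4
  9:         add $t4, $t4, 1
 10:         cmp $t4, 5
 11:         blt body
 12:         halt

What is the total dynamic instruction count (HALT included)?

$t1=10
$t5=1
$t4=1
$t3=100
$t5=M[100]=2
$t1=10-2=8
$t5=2+8=10
$t3=100+4=104
$t4=1+1=2
cmp $t4, 5  (cmp 2,5)
blt body: taken
$t5=M[104]=14
$t1=8-14=-6
$t5=14+(-6)=8
$t3=104+4=108
$t4=2+1=3
cmp $t4, 5  (cmp 3,5)
blt body: taken
$t5=M[108]=23
$t1=(-6)-23=-29
$t5=23+(-29)=-6
$t3=108+4=112
$t4=3+1=4
cmp $t4, 5  (cmp 4,5)
blt body: taken
$t5=M[112]=17
$t1=(-29)-17=-46
$t5=17+(-46)=-29
$t3=112+4=116
$t4=4+1=5
cmp $t4, 5  (cmp 5,5)
blt body: not taken
halt.
Total executed instructions: 33.

33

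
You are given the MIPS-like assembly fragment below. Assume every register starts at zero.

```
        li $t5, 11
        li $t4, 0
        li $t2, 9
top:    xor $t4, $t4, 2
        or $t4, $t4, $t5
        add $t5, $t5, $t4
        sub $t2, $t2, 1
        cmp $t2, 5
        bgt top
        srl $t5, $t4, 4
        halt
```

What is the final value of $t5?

7

after li $t5, 11: $t5=11
after li $t4, 0: $t4=0
after li $t2, 9: $t2=9
after xor $t4, $t4, 2: $t4=0^2=2
after or $t4, $t4, $t5: $t4=2|11=11
after add $t5, $t5, $t4: $t5=11+11=22
after sub $t2, $t2, 1: $t2=9-1=8
cmp $t2, 5  (cmp 8,5)
bgt top: taken
after xor $t4, $t4, 2: $t4=11^2=9
after or $t4, $t4, $t5: $t4=9|22=31
after add $t5, $t5, $t4: $t5=22+31=53
after sub $t2, $t2, 1: $t2=8-1=7
cmp $t2, 5  (cmp 7,5)
bgt top: taken
after xor $t4, $t4, 2: $t4=31^2=29
after or $t4, $t4, $t5: $t4=29|53=61
after add $t5, $t5, $t4: $t5=53+61=114
after sub $t2, $t2, 1: $t2=7-1=6
cmp $t2, 5  (cmp 6,5)
bgt top: taken
after xor $t4, $t4, 2: $t4=61^2=63
after or $t4, $t4, $t5: $t4=63|114=127
after add $t5, $t5, $t4: $t5=114+127=241
after sub $t2, $t2, 1: $t2=6-1=5
cmp $t2, 5  (cmp 5,5)
bgt top: not taken
after srl $t5, $t4, 4: $t5=127>>4=7
halt.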